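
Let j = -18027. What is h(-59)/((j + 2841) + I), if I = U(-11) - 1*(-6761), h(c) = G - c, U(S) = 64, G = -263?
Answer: 68/2787 ≈ 0.024399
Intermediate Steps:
h(c) = -263 - c
I = 6825 (I = 64 - 1*(-6761) = 64 + 6761 = 6825)
h(-59)/((j + 2841) + I) = (-263 - 1*(-59))/((-18027 + 2841) + 6825) = (-263 + 59)/(-15186 + 6825) = -204/(-8361) = -204*(-1/8361) = 68/2787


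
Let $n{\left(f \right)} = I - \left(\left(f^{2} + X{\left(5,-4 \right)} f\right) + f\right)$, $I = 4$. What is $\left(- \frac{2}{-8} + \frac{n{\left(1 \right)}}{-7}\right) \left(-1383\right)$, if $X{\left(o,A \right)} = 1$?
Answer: $- \frac{4149}{28} \approx -148.18$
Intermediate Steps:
$n{\left(f \right)} = 4 - f^{2} - 2 f$ ($n{\left(f \right)} = 4 - \left(\left(f^{2} + 1 f\right) + f\right) = 4 - \left(\left(f^{2} + f\right) + f\right) = 4 - \left(\left(f + f^{2}\right) + f\right) = 4 - \left(f^{2} + 2 f\right) = 4 - f^{2} - 2 f$)
$\left(- \frac{2}{-8} + \frac{n{\left(1 \right)}}{-7}\right) \left(-1383\right) = \left(- \frac{2}{-8} + \frac{4 - 1^{2} - 2}{-7}\right) \left(-1383\right) = \left(\left(-2\right) \left(- \frac{1}{8}\right) + \left(4 - 1 - 2\right) \left(- \frac{1}{7}\right)\right) \left(-1383\right) = \left(\frac{1}{4} + \left(4 - 1 - 2\right) \left(- \frac{1}{7}\right)\right) \left(-1383\right) = \left(\frac{1}{4} + 1 \left(- \frac{1}{7}\right)\right) \left(-1383\right) = \left(\frac{1}{4} - \frac{1}{7}\right) \left(-1383\right) = \frac{3}{28} \left(-1383\right) = - \frac{4149}{28}$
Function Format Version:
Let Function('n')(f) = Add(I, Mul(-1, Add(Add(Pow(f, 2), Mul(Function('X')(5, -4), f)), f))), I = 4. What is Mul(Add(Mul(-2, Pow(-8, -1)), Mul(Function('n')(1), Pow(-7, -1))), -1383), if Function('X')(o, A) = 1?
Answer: Rational(-4149, 28) ≈ -148.18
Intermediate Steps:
Function('n')(f) = Add(4, Mul(-1, Pow(f, 2)), Mul(-2, f)) (Function('n')(f) = Add(4, Mul(-1, Add(Add(Pow(f, 2), Mul(1, f)), f))) = Add(4, Mul(-1, Add(Add(Pow(f, 2), f), f))) = Add(4, Mul(-1, Add(Add(f, Pow(f, 2)), f))) = Add(4, Mul(-1, Add(Pow(f, 2), Mul(2, f)))) = Add(4, Add(Mul(-1, Pow(f, 2)), Mul(-2, f))) = Add(4, Mul(-1, Pow(f, 2)), Mul(-2, f)))
Mul(Add(Mul(-2, Pow(-8, -1)), Mul(Function('n')(1), Pow(-7, -1))), -1383) = Mul(Add(Mul(-2, Pow(-8, -1)), Mul(Add(4, Mul(-1, Pow(1, 2)), Mul(-2, 1)), Pow(-7, -1))), -1383) = Mul(Add(Mul(-2, Rational(-1, 8)), Mul(Add(4, Mul(-1, 1), -2), Rational(-1, 7))), -1383) = Mul(Add(Rational(1, 4), Mul(Add(4, -1, -2), Rational(-1, 7))), -1383) = Mul(Add(Rational(1, 4), Mul(1, Rational(-1, 7))), -1383) = Mul(Add(Rational(1, 4), Rational(-1, 7)), -1383) = Mul(Rational(3, 28), -1383) = Rational(-4149, 28)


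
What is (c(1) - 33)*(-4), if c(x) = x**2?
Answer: 128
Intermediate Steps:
(c(1) - 33)*(-4) = (1**2 - 33)*(-4) = (1 - 33)*(-4) = -32*(-4) = 128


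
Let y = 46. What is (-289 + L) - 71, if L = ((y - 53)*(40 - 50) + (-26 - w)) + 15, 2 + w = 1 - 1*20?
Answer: -280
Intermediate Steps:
w = -21 (w = -2 + (1 - 1*20) = -2 + (1 - 20) = -2 - 19 = -21)
L = 80 (L = ((46 - 53)*(40 - 50) + (-26 - 1*(-21))) + 15 = (-7*(-10) + (-26 + 21)) + 15 = (70 - 5) + 15 = 65 + 15 = 80)
(-289 + L) - 71 = (-289 + 80) - 71 = -209 - 71 = -280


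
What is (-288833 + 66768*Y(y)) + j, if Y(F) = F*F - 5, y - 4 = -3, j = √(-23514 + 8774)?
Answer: -555905 + 2*I*√3685 ≈ -5.5591e+5 + 121.41*I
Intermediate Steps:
j = 2*I*√3685 (j = √(-14740) = 2*I*√3685 ≈ 121.41*I)
y = 1 (y = 4 - 3 = 1)
Y(F) = -5 + F² (Y(F) = F² - 5 = -5 + F²)
(-288833 + 66768*Y(y)) + j = (-288833 + 66768*(-5 + 1²)) + 2*I*√3685 = (-288833 + 66768*(-5 + 1)) + 2*I*√3685 = (-288833 + 66768*(-4)) + 2*I*√3685 = (-288833 - 267072) + 2*I*√3685 = -555905 + 2*I*√3685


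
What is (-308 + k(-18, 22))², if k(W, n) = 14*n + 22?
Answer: 484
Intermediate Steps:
k(W, n) = 22 + 14*n
(-308 + k(-18, 22))² = (-308 + (22 + 14*22))² = (-308 + (22 + 308))² = (-308 + 330)² = 22² = 484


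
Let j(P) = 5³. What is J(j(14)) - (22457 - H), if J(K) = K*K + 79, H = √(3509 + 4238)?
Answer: -6753 + √7747 ≈ -6665.0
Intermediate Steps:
j(P) = 125
H = √7747 ≈ 88.017
J(K) = 79 + K² (J(K) = K² + 79 = 79 + K²)
J(j(14)) - (22457 - H) = (79 + 125²) - (22457 - √7747) = (79 + 15625) + (-22457 + √7747) = 15704 + (-22457 + √7747) = -6753 + √7747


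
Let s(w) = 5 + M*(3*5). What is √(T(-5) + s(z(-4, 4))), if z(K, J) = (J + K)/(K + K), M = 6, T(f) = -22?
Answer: √73 ≈ 8.5440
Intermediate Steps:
z(K, J) = (J + K)/(2*K) (z(K, J) = (J + K)/((2*K)) = (J + K)*(1/(2*K)) = (J + K)/(2*K))
s(w) = 95 (s(w) = 5 + 6*(3*5) = 5 + 6*15 = 5 + 90 = 95)
√(T(-5) + s(z(-4, 4))) = √(-22 + 95) = √73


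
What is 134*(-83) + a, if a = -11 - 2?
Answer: -11135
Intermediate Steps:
a = -13
134*(-83) + a = 134*(-83) - 13 = -11122 - 13 = -11135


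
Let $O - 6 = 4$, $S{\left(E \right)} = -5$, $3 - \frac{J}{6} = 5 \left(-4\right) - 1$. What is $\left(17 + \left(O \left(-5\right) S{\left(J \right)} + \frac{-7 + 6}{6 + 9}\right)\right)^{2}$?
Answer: $\frac{16032016}{225} \approx 71253.0$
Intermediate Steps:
$J = 144$ ($J = 18 - 6 \left(5 \left(-4\right) - 1\right) = 18 - 6 \left(-20 - 1\right) = 18 - -126 = 18 + 126 = 144$)
$O = 10$ ($O = 6 + 4 = 10$)
$\left(17 + \left(O \left(-5\right) S{\left(J \right)} + \frac{-7 + 6}{6 + 9}\right)\right)^{2} = \left(17 + \left(10 \left(-5\right) \left(-5\right) + \frac{-7 + 6}{6 + 9}\right)\right)^{2} = \left(17 - - \frac{3749}{15}\right)^{2} = \left(17 + \left(250 - \frac{1}{15}\right)\right)^{2} = \left(17 + \frac{3749}{15}\right)^{2} = \left(\frac{4004}{15}\right)^{2} = \frac{16032016}{225}$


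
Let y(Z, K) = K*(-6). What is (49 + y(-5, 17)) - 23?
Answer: -76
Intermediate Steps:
y(Z, K) = -6*K
(49 + y(-5, 17)) - 23 = (49 - 6*17) - 23 = (49 - 102) - 23 = -53 - 23 = -76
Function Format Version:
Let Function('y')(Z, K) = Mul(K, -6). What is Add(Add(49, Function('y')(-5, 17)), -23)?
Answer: -76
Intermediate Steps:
Function('y')(Z, K) = Mul(-6, K)
Add(Add(49, Function('y')(-5, 17)), -23) = Add(Add(49, Mul(-6, 17)), -23) = Add(Add(49, -102), -23) = Add(-53, -23) = -76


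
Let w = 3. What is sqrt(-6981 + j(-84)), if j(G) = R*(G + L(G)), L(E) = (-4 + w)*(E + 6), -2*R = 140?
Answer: 81*I ≈ 81.0*I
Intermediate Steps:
R = -70 (R = -1/2*140 = -70)
L(E) = -6 - E (L(E) = (-4 + 3)*(E + 6) = -(6 + E) = -6 - E)
j(G) = 420 (j(G) = -70*(G + (-6 - G)) = -70*(-6) = 420)
sqrt(-6981 + j(-84)) = sqrt(-6981 + 420) = sqrt(-6561) = 81*I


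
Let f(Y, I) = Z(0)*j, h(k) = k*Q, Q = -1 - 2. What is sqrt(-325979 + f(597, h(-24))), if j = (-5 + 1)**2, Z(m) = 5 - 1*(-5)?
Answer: I*sqrt(325819) ≈ 570.81*I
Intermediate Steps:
Z(m) = 10 (Z(m) = 5 + 5 = 10)
Q = -3
j = 16 (j = (-4)**2 = 16)
h(k) = -3*k (h(k) = k*(-3) = -3*k)
f(Y, I) = 160 (f(Y, I) = 10*16 = 160)
sqrt(-325979 + f(597, h(-24))) = sqrt(-325979 + 160) = sqrt(-325819) = I*sqrt(325819)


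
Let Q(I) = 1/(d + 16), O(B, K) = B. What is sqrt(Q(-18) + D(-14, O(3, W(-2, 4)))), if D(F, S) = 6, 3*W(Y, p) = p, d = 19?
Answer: sqrt(7385)/35 ≈ 2.4553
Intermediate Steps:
W(Y, p) = p/3
Q(I) = 1/35 (Q(I) = 1/(19 + 16) = 1/35)
sqrt(Q(-18) + D(-14, O(3, W(-2, 4)))) = sqrt(1/35 + 6) = sqrt(211/35) = sqrt(7385)/35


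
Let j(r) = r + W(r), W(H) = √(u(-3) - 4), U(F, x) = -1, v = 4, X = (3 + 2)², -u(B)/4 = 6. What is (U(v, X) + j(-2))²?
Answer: (3 - 2*I*√7)² ≈ -19.0 - 31.749*I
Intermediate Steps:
u(B) = -24 (u(B) = -4*6 = -24)
X = 25 (X = 5² = 25)
W(H) = 2*I*√7 (W(H) = √(-24 - 4) = √(-28) = 2*I*√7)
j(r) = r + 2*I*√7
(U(v, X) + j(-2))² = (-1 + (-2 + 2*I*√7))² = (-3 + 2*I*√7)²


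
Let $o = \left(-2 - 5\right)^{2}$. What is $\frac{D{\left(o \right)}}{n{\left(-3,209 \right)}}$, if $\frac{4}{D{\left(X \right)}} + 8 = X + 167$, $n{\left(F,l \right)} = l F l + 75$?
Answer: $- \frac{1}{6810336} \approx -1.4684 \cdot 10^{-7}$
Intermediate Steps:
$n{\left(F,l \right)} = 75 + F l^{2}$ ($n{\left(F,l \right)} = F l l + 75 = F l^{2} + 75 = 75 + F l^{2}$)
$o = 49$ ($o = \left(-7\right)^{2} = 49$)
$D{\left(X \right)} = \frac{4}{159 + X}$ ($D{\left(X \right)} = \frac{4}{-8 + \left(X + 167\right)} = \frac{4}{-8 + \left(167 + X\right)} = \frac{4}{159 + X}$)
$\frac{D{\left(o \right)}}{n{\left(-3,209 \right)}} = \frac{4 \frac{1}{159 + 49}}{75 - 3 \cdot 209^{2}} = \frac{4 \cdot \frac{1}{208}}{75 - 131043} = \frac{1}{52 \left(-130968\right)} = \frac{1}{52} \left(- \frac{1}{130968}\right) = - \frac{1}{6810336}$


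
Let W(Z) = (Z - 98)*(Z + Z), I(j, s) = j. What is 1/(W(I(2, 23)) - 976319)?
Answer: -1/976703 ≈ -1.0239e-6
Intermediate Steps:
W(Z) = 2*Z*(-98 + Z) (W(Z) = (-98 + Z)*(2*Z) = 2*Z*(-98 + Z))
1/(W(I(2, 23)) - 976319) = 1/(2*2*(-98 + 2) - 976319) = 1/(2*2*(-96) - 976319) = 1/(-384 - 976319) = 1/(-976703) = -1/976703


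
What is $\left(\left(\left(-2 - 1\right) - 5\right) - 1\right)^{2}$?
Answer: $81$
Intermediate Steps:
$\left(\left(\left(-2 - 1\right) - 5\right) - 1\right)^{2} = \left(\left(-3 - 5\right) - 1\right)^{2} = \left(-8 - 1\right)^{2} = \left(-9\right)^{2} = 81$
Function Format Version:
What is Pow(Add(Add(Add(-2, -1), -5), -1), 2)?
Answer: 81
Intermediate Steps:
Pow(Add(Add(Add(-2, -1), -5), -1), 2) = Pow(Add(Add(-3, -5), -1), 2) = Pow(Add(-8, -1), 2) = Pow(-9, 2) = 81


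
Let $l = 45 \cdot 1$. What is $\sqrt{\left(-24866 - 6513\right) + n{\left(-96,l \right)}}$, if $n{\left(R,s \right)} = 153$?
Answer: $i \sqrt{31226} \approx 176.71 i$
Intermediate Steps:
$l = 45$
$\sqrt{\left(-24866 - 6513\right) + n{\left(-96,l \right)}} = \sqrt{\left(-24866 - 6513\right) + 153} = \sqrt{-31379 + 153} = \sqrt{-31226} = i \sqrt{31226}$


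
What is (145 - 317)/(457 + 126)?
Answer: -172/583 ≈ -0.29503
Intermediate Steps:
(145 - 317)/(457 + 126) = -172/583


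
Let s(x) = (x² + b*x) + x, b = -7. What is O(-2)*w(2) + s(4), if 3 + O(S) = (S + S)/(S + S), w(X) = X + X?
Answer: -16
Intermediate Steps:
w(X) = 2*X
O(S) = -2 (O(S) = -3 + (S + S)/(S + S) = -3 + (2*S)/((2*S)) = -3 + (2*S)*(1/(2*S)) = -3 + 1 = -2)
s(x) = x² - 6*x (s(x) = (x² - 7*x) + x = x² - 6*x)
O(-2)*w(2) + s(4) = -4*2 + 4*(-6 + 4) = -2*4 + 4*(-2) = -8 - 8 = -16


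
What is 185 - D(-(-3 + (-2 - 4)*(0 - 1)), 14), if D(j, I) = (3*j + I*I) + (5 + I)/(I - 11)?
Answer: -25/3 ≈ -8.3333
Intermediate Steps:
D(j, I) = I² + 3*j + (5 + I)/(-11 + I) (D(j, I) = (3*j + I²) + (5 + I)/(-11 + I) = (I² + 3*j) + (5 + I)/(-11 + I) = I² + 3*j + (5 + I)/(-11 + I))
185 - D(-(-3 + (-2 - 4)*(0 - 1)), 14) = 185 - (5 + 14 + 14³ - (-33)*(-3 + (-2 - 4)*(0 - 1)) - 11*14² + 3*14*(-(-3 + (-2 - 4)*(0 - 1))))/(-11 + 14) = 185 - (5 + 14 + 2744 - (-33)*(-3 - 6*(-1)) - 11*196 + 3*14*(-(-3 - 6*(-1))))/3 = 185 - (5 + 14 + 2744 - (-33)*(-3 + 6) - 2156 + 3*14*(-(-3 + 6)))/3 = 185 - (5 + 14 + 2744 - (-33)*3 - 2156 + 3*14*(-1*3))/3 = 185 - (5 + 14 + 2744 - 33*(-3) - 2156 + 3*14*(-3))/3 = 185 - (5 + 14 + 2744 + 99 - 2156 - 126)/3 = 185 - 580/3 = -25/3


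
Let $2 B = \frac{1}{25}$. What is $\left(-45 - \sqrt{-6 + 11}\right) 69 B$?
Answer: $- \frac{621}{10} - \frac{69 \sqrt{5}}{50} \approx -65.186$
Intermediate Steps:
$B = \frac{1}{50}$ ($B = \frac{1}{2 \cdot 25} = \frac{1}{2} \cdot \frac{1}{25} = \frac{1}{50} \approx 0.02$)
$\left(-45 - \sqrt{-6 + 11}\right) 69 B = \left(-45 - \sqrt{-6 + 11}\right) 69 \cdot \frac{1}{50} = \left(-45 - \sqrt{5}\right) 69 \cdot \frac{1}{50} = \left(-3105 - 69 \sqrt{5}\right) \frac{1}{50} = - \frac{621}{10} - \frac{69 \sqrt{5}}{50}$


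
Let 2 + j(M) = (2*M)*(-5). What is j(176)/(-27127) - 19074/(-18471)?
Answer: 183322100/167020939 ≈ 1.0976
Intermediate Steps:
j(M) = -2 - 10*M (j(M) = -2 + (2*M)*(-5) = -2 - 10*M)
j(176)/(-27127) - 19074/(-18471) = (-2 - 10*176)/(-27127) - 19074/(-18471) = (-2 - 1760)*(-1/27127) - 19074*(-1/18471) = -1762*(-1/27127) + 6358/6157 = 1762/27127 + 6358/6157 = 183322100/167020939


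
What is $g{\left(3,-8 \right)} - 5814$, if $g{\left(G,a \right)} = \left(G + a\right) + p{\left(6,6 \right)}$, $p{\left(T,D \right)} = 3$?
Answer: $-5816$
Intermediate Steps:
$g{\left(G,a \right)} = 3 + G + a$ ($g{\left(G,a \right)} = \left(G + a\right) + 3 = 3 + G + a$)
$g{\left(3,-8 \right)} - 5814 = \left(3 + 3 - 8\right) - 5814 = -2 - 5814 = -5816$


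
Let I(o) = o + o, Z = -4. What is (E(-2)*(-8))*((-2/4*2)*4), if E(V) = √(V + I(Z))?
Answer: 32*I*√10 ≈ 101.19*I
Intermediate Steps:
I(o) = 2*o
E(V) = √(-8 + V) (E(V) = √(V + 2*(-4)) = √(V - 8) = √(-8 + V))
(E(-2)*(-8))*((-2/4*2)*4) = (√(-8 - 2)*(-8))*((-2/4*2)*4) = (√(-10)*(-8))*((-2*¼*2)*4) = ((I*√10)*(-8))*(-½*2*4) = (-8*I*√10)*(-1*4) = -8*I*√10*(-4) = 32*I*√10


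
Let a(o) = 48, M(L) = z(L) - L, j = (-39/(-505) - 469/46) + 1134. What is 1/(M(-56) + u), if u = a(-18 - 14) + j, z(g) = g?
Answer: 23230/27222809 ≈ 0.00085333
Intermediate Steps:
j = 26107769/23230 (j = (-39*(-1/505) - 469*1/46) + 1134 = (39/505 - 469/46) + 1134 = -235051/23230 + 1134 = 26107769/23230 ≈ 1123.9)
M(L) = 0 (M(L) = L - L = 0)
u = 27222809/23230 (u = 48 + 26107769/23230 = 27222809/23230 ≈ 1171.9)
1/(M(-56) + u) = 1/(0 + 27222809/23230) = 1/(27222809/23230) = 23230/27222809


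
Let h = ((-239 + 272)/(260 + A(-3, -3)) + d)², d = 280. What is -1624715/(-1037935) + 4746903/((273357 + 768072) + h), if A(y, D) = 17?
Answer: 103530257923442239/17837635251131930 ≈ 5.8040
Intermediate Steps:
h = 6020673649/76729 (h = ((-239 + 272)/(260 + 17) + 280)² = (33/277 + 280)² = (77593/277)² = 6020673649/76729 ≈ 78467.)
-1624715/(-1037935) + 4746903/((273357 + 768072) + h) = -1624715/(-1037935) + 4746903/((273357 + 768072) + 6020673649/76729) = -1624715*(-1/1037935) + 4746903/(1041429 + 6020673649/76729) = 324943/207587 + 4746903/(85928479390/76729) = 324943/207587 + 4746903*(76729/85928479390) = 324943/207587 + 364225120287/85928479390 = 103530257923442239/17837635251131930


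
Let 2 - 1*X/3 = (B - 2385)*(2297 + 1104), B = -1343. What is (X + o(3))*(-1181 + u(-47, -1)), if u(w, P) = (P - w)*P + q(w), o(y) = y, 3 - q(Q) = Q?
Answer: -44769305361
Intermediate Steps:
q(Q) = 3 - Q
u(w, P) = 3 - w + P*(P - w) (u(w, P) = (P - w)*P + (3 - w) = P*(P - w) + (3 - w) = 3 - w + P*(P - w))
X = 38036790 (X = 6 - 3*(-1343 - 2385)*(2297 + 1104) = 6 - (-11184)*3401 = 6 - 3*(-12678928) = 6 + 38036784 = 38036790)
(X + o(3))*(-1181 + u(-47, -1)) = (38036790 + 3)*(-1181 + (3 + (-1)² - 1*(-47) - 1*(-1)*(-47))) = 38036793*(-1181 + (3 + 1 + 47 - 47)) = 38036793*(-1181 + 4) = 38036793*(-1177) = -44769305361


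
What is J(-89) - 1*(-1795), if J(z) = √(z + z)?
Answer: 1795 + I*√178 ≈ 1795.0 + 13.342*I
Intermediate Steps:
J(z) = √2*√z (J(z) = √(2*z) = √2*√z)
J(-89) - 1*(-1795) = √2*√(-89) - 1*(-1795) = √2*(I*√89) + 1795 = I*√178 + 1795 = 1795 + I*√178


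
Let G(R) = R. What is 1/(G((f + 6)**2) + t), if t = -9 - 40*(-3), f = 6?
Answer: 1/255 ≈ 0.0039216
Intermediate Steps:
t = 111 (t = -9 - 8*(-15) = -9 + 120 = 111)
1/(G((f + 6)**2) + t) = 1/((6 + 6)**2 + 111) = 1/(12**2 + 111) = 1/(144 + 111) = 1/255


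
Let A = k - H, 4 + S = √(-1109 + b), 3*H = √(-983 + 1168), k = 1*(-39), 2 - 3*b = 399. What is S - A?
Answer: 35 + √185/3 + 14*I*√57/3 ≈ 39.534 + 35.233*I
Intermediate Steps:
b = -397/3 (b = ⅔ - ⅓*399 = ⅔ - 133 = -397/3 ≈ -132.33)
k = -39
H = √185/3 (H = √(-983 + 1168)/3 = √185/3 ≈ 4.5338)
S = -4 + 14*I*√57/3 (S = -4 + √(-1109 - 397/3) = -4 + √(-3724/3) = -4 + 14*I*√57/3 ≈ -4.0 + 35.233*I)
A = -39 - √185/3 ≈ -43.534
S - A = (-4 + 14*I*√57/3) - (-39 - √185/3) = (-4 + 14*I*√57/3) + (39 + √185/3) = 35 + √185/3 + 14*I*√57/3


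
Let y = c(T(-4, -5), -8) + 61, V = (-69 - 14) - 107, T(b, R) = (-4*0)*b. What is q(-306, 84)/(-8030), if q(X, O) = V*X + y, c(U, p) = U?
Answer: -5291/730 ≈ -7.2479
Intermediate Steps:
T(b, R) = 0 (T(b, R) = 0*b = 0)
V = -190 (V = -83 - 107 = -190)
y = 61 (y = 0 + 61 = 61)
q(X, O) = 61 - 190*X (q(X, O) = -190*X + 61 = 61 - 190*X)
q(-306, 84)/(-8030) = (61 - 190*(-306))/(-8030) = (61 + 58140)*(-1/8030) = 58201*(-1/8030) = -5291/730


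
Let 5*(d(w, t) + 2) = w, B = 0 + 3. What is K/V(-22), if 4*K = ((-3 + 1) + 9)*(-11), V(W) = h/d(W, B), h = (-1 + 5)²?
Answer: 77/10 ≈ 7.7000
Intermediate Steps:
B = 3
d(w, t) = -2 + w/5
h = 16 (h = 4² = 16)
V(W) = 16/(-2 + W/5)
K = -77/4 (K = (((-3 + 1) + 9)*(-11))/4 = ((-2 + 9)*(-11))/4 = (7*(-11))/4 = (¼)*(-77) = -77/4 ≈ -19.250)
K/V(-22) = -77/(4*(80/(-10 - 22))) = -77/(4*(80/(-32))) = -77/(4*(80*(-1/32))) = -77/(4*(-5/2)) = -77/4*(-⅖) = 77/10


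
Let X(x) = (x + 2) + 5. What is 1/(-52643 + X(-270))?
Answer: -1/52906 ≈ -1.8901e-5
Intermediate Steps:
X(x) = 7 + x (X(x) = (2 + x) + 5 = 7 + x)
1/(-52643 + X(-270)) = 1/(-52643 + (7 - 270)) = 1/(-52643 - 263) = 1/(-52906) = -1/52906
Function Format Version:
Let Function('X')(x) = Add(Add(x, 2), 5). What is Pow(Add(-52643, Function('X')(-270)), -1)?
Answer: Rational(-1, 52906) ≈ -1.8901e-5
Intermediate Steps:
Function('X')(x) = Add(7, x) (Function('X')(x) = Add(Add(2, x), 5) = Add(7, x))
Pow(Add(-52643, Function('X')(-270)), -1) = Pow(Add(-52643, Add(7, -270)), -1) = Pow(Add(-52643, -263), -1) = Pow(-52906, -1) = Rational(-1, 52906)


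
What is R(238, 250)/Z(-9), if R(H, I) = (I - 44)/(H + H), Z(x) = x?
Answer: -103/2142 ≈ -0.048086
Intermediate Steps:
R(H, I) = (-44 + I)/(2*H) (R(H, I) = (-44 + I)/((2*H)) = (-44 + I)*(1/(2*H)) = (-44 + I)/(2*H))
R(238, 250)/Z(-9) = ((½)*(-44 + 250)/238)/(-9) = ((½)*(1/238)*206)*(-⅑) = (103/238)*(-⅑) = -103/2142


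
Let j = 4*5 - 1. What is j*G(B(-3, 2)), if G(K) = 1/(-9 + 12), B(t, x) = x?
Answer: 19/3 ≈ 6.3333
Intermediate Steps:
j = 19 (j = 20 - 1 = 19)
G(K) = 1/3
j*G(B(-3, 2)) = 19*(1/3) = 19/3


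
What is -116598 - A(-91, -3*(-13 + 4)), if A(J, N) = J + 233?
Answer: -116740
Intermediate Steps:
A(J, N) = 233 + J
-116598 - A(-91, -3*(-13 + 4)) = -116598 - (233 - 91) = -116598 - 1*142 = -116598 - 142 = -116740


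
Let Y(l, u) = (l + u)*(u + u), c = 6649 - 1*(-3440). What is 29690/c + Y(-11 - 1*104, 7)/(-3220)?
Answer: 3959156/1160235 ≈ 3.4124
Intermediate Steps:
c = 10089 (c = 6649 + 3440 = 10089)
Y(l, u) = 2*u*(l + u) (Y(l, u) = (l + u)*(2*u) = 2*u*(l + u))
29690/c + Y(-11 - 1*104, 7)/(-3220) = 29690/10089 + (2*7*((-11 - 1*104) + 7))/(-3220) = 29690*(1/10089) + (2*7*((-11 - 104) + 7))*(-1/3220) = 29690/10089 + (2*7*(-115 + 7))*(-1/3220) = 29690/10089 + (2*7*(-108))*(-1/3220) = 29690/10089 - 1512*(-1/3220) = 29690/10089 + 54/115 = 3959156/1160235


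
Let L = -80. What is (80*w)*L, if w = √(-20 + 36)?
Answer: -25600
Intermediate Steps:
w = 4 (w = √16 = 4)
(80*w)*L = (80*4)*(-80) = 320*(-80) = -25600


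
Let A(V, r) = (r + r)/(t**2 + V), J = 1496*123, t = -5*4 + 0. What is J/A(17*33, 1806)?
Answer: 14735974/301 ≈ 48957.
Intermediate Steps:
t = -20 (t = -20 + 0 = -20)
J = 184008
A(V, r) = 2*r/(400 + V) (A(V, r) = (r + r)/((-20)**2 + V) = (2*r)/(400 + V) = 2*r/(400 + V))
J/A(17*33, 1806) = 184008/((2*1806/(400 + 17*33))) = 184008/((2*1806/(400 + 561))) = 184008/((2*1806/961)) = 184008/((2*1806*(1/961))) = 184008/(3612/961) = 184008*(961/3612) = 14735974/301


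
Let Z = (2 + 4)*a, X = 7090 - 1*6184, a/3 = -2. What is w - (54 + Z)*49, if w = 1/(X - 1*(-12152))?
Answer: -11517155/13058 ≈ -882.00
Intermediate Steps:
a = -6 (a = 3*(-2) = -6)
X = 906 (X = 7090 - 6184 = 906)
Z = -36 (Z = (2 + 4)*(-6) = 6*(-6) = -36)
w = 1/13058 (w = 1/(906 - 1*(-12152)) = 1/(906 + 12152) = 1/13058 ≈ 7.6581e-5)
w - (54 + Z)*49 = 1/13058 - (54 - 36)*49 = 1/13058 - 18*49 = 1/13058 - 1*882 = 1/13058 - 882 = -11517155/13058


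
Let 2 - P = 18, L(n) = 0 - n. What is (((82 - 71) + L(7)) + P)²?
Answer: 144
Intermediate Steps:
L(n) = -n
P = -16 (P = 2 - 1*18 = 2 - 18 = -16)
(((82 - 71) + L(7)) + P)² = (((82 - 71) - 1*7) - 16)² = ((11 - 7) - 16)² = (4 - 16)² = (-12)² = 144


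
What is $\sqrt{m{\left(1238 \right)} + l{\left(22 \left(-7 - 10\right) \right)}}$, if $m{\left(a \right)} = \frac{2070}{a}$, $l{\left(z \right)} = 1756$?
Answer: $\frac{\sqrt{673471381}}{619} \approx 41.925$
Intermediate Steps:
$\sqrt{m{\left(1238 \right)} + l{\left(22 \left(-7 - 10\right) \right)}} = \sqrt{\frac{2070}{1238} + 1756} = \sqrt{2070 \cdot \frac{1}{1238} + 1756} = \sqrt{\frac{1035}{619} + 1756} = \sqrt{\frac{1087999}{619}} = \frac{\sqrt{673471381}}{619}$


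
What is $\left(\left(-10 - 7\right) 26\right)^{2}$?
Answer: $195364$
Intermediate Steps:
$\left(\left(-10 - 7\right) 26\right)^{2} = \left(\left(-17\right) 26\right)^{2} = \left(-442\right)^{2} = 195364$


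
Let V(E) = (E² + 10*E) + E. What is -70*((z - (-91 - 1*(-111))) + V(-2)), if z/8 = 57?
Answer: -29260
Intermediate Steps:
V(E) = E² + 11*E
z = 456 (z = 8*57 = 456)
-70*((z - (-91 - 1*(-111))) + V(-2)) = -70*((456 - (-91 - 1*(-111))) - 2*(11 - 2)) = -70*((456 - (-91 + 111)) - 2*9) = -70*((456 - 1*20) - 18) = -70*((456 - 20) - 18) = -70*(436 - 18) = -70*418 = -29260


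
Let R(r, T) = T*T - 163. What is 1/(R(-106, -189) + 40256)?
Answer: 1/75814 ≈ 1.3190e-5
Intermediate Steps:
R(r, T) = -163 + T**2 (R(r, T) = T**2 - 163 = -163 + T**2)
1/(R(-106, -189) + 40256) = 1/((-163 + (-189)**2) + 40256) = 1/((-163 + 35721) + 40256) = 1/(35558 + 40256) = 1/75814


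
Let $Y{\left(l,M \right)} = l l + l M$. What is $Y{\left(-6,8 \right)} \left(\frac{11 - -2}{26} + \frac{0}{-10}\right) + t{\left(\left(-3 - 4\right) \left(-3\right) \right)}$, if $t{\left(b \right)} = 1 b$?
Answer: $15$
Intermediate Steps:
$Y{\left(l,M \right)} = l^{2} + M l$
$t{\left(b \right)} = b$
$Y{\left(-6,8 \right)} \left(\frac{11 - -2}{26} + \frac{0}{-10}\right) + t{\left(\left(-3 - 4\right) \left(-3\right) \right)} = - 6 \left(8 - 6\right) \left(\frac{11 - -2}{26} + \frac{0}{-10}\right) + \left(-3 - 4\right) \left(-3\right) = \left(-6\right) 2 \left(\left(11 + 2\right) \frac{1}{26} + 0 \left(- \frac{1}{10}\right)\right) - -21 = - 12 \left(13 \cdot \frac{1}{26} + 0\right) + 21 = - 12 \left(\frac{1}{2} + 0\right) + 21 = \left(-12\right) \frac{1}{2} + 21 = -6 + 21 = 15$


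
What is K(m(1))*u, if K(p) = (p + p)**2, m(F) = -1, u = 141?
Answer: 564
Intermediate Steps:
K(p) = 4*p**2 (K(p) = (2*p)**2 = 4*p**2)
K(m(1))*u = (4*(-1)**2)*141 = (4*1)*141 = 4*141 = 564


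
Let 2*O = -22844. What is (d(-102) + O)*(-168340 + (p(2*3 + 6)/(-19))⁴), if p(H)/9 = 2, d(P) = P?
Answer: 252815035057936/130321 ≈ 1.9399e+9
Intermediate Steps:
O = -11422 (O = (½)*(-22844) = -11422)
p(H) = 18 (p(H) = 9*2 = 18)
(d(-102) + O)*(-168340 + (p(2*3 + 6)/(-19))⁴) = (-102 - 11422)*(-168340 + (18/(-19))⁴) = -11524*(-168340 + (18*(-1/19))⁴) = -11524*(-168340 + (-18/19)⁴) = -11524*(-168340 + 104976/130321) = -11524*(-21938132164/130321) = 252815035057936/130321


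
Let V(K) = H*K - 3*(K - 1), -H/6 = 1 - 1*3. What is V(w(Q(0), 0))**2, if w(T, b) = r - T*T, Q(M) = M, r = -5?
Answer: 1764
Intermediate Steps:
H = 12 (H = -6*(1 - 1*3) = -6*(1 - 3) = -6*(-2) = 12)
w(T, b) = -5 - T**2 (w(T, b) = -5 - T*T = -5 - T**2)
V(K) = 3 + 9*K (V(K) = 12*K - 3*(K - 1) = 12*K - 3*(-1 + K) = 12*K + (3 - 3*K) = 3 + 9*K)
V(w(Q(0), 0))**2 = (3 + 9*(-5 - 1*0**2))**2 = (3 + 9*(-5 - 1*0))**2 = (3 + 9*(-5 + 0))**2 = (3 + 9*(-5))**2 = (3 - 45)**2 = (-42)**2 = 1764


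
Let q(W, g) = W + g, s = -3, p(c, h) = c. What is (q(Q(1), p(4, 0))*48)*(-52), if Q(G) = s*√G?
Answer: -2496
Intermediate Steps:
Q(G) = -3*√G
(q(Q(1), p(4, 0))*48)*(-52) = ((-3*√1 + 4)*48)*(-52) = ((-3*1 + 4)*48)*(-52) = ((-3 + 4)*48)*(-52) = (1*48)*(-52) = 48*(-52) = -2496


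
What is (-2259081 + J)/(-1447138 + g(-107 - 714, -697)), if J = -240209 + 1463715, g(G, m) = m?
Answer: 207115/289567 ≈ 0.71526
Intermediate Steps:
J = 1223506
(-2259081 + J)/(-1447138 + g(-107 - 714, -697)) = (-2259081 + 1223506)/(-1447138 - 697) = -1035575/(-1447835) = -1035575*(-1/1447835) = 207115/289567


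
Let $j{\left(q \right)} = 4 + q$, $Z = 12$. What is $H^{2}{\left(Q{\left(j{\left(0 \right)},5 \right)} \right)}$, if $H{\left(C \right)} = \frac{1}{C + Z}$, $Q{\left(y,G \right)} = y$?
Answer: $\frac{1}{256} \approx 0.0039063$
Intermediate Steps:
$H{\left(C \right)} = \frac{1}{12 + C}$ ($H{\left(C \right)} = \frac{1}{C + 12} = \frac{1}{12 + C}$)
$H^{2}{\left(Q{\left(j{\left(0 \right)},5 \right)} \right)} = \left(\frac{1}{12 + \left(4 + 0\right)}\right)^{2} = \left(\frac{1}{12 + 4}\right)^{2} = \left(\frac{1}{16}\right)^{2} = \frac{1}{256}$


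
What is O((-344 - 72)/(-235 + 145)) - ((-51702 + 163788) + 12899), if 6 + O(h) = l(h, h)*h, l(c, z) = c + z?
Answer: -253020247/2025 ≈ -1.2495e+5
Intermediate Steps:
O(h) = -6 + 2*h² (O(h) = -6 + (h + h)*h = -6 + (2*h)*h = -6 + 2*h²)
O((-344 - 72)/(-235 + 145)) - ((-51702 + 163788) + 12899) = (-6 + 2*((-344 - 72)/(-235 + 145))²) - ((-51702 + 163788) + 12899) = (-6 + 2*(-416/(-90))²) - (112086 + 12899) = (-6 + 2*(-416*(-1/90))²) - 1*124985 = (-6 + 2*(208/45)²) - 124985 = (-6 + 2*(43264/2025)) - 124985 = (-6 + 86528/2025) - 124985 = 74378/2025 - 124985 = -253020247/2025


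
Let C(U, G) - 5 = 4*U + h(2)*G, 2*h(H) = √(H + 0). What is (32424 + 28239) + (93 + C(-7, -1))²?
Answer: 131127/2 - 70*√2 ≈ 65465.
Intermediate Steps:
h(H) = √H/2 (h(H) = √(H + 0)/2 = √H/2)
C(U, G) = 5 + 4*U + G*√2/2 (C(U, G) = 5 + (4*U + (√2/2)*G) = 5 + (4*U + G*√2/2) = 5 + 4*U + G*√2/2)
(32424 + 28239) + (93 + C(-7, -1))² = (32424 + 28239) + (93 + (5 + 4*(-7) + (½)*(-1)*√2))² = 60663 + (93 + (5 - 28 - √2/2))² = 60663 + (93 + (-23 - √2/2))² = 60663 + (70 - √2/2)²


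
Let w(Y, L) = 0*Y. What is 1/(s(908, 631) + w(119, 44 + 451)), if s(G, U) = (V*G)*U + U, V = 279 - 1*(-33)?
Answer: 1/178760407 ≈ 5.5941e-9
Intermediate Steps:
w(Y, L) = 0
V = 312 (V = 279 + 33 = 312)
s(G, U) = U + 312*G*U (s(G, U) = (312*G)*U + U = 312*G*U + U = U + 312*G*U)
1/(s(908, 631) + w(119, 44 + 451)) = 1/(631*(1 + 312*908) + 0) = 1/(631*(1 + 283296) + 0) = 1/(631*283297 + 0) = 1/(178760407 + 0) = 1/178760407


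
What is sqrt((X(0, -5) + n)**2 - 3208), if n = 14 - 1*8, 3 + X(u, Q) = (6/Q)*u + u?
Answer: I*sqrt(3199) ≈ 56.56*I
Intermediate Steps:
X(u, Q) = -3 + u + 6*u/Q (X(u, Q) = -3 + ((6/Q)*u + u) = -3 + (6*u/Q + u) = -3 + (u + 6*u/Q) = -3 + u + 6*u/Q)
n = 6 (n = 14 - 8 = 6)
sqrt((X(0, -5) + n)**2 - 3208) = sqrt(((-3 + 0 + 6*0/(-5)) + 6)**2 - 3208) = sqrt(((-3 + 0 + 6*0*(-1/5)) + 6)**2 - 3208) = sqrt(((-3 + 0 + 0) + 6)**2 - 3208) = sqrt((-3 + 6)**2 - 3208) = sqrt(3**2 - 3208) = sqrt(9 - 3208) = sqrt(-3199) = I*sqrt(3199)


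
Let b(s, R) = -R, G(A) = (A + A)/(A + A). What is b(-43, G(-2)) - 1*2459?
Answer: -2460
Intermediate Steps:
G(A) = 1 (G(A) = (2*A)/((2*A)) = (2*A)*(1/(2*A)) = 1)
b(-43, G(-2)) - 1*2459 = -1*1 - 1*2459 = -1 - 2459 = -2460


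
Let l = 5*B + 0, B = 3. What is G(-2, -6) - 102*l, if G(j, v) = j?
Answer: -1532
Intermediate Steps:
l = 15 (l = 5*3 + 0 = 15 + 0 = 15)
G(-2, -6) - 102*l = -2 - 102*15 = -2 - 1530 = -1532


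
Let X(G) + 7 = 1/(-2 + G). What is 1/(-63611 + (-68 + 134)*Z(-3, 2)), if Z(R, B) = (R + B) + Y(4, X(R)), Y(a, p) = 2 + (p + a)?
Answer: -5/318781 ≈ -1.5685e-5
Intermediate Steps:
X(G) = -7 + 1/(-2 + G)
Y(a, p) = 2 + a + p (Y(a, p) = 2 + (a + p) = 2 + a + p)
Z(R, B) = 6 + B + R + (15 - 7*R)/(-2 + R) (Z(R, B) = (R + B) + (2 + 4 + (15 - 7*R)/(-2 + R)) = (B + R) + (6 + (15 - 7*R)/(-2 + R)) = 6 + B + R + (15 - 7*R)/(-2 + R))
1/(-63611 + (-68 + 134)*Z(-3, 2)) = 1/(-63611 + (-68 + 134)*((15 - 7*(-3) + (-2 - 3)*(6 + 2 - 3))/(-2 - 3))) = 1/(-63611 + 66*((15 + 21 - 5*5)/(-5))) = 1/(-63611 + 66*(-(15 + 21 - 25)/5)) = 1/(-63611 + 66*(-1/5*11)) = 1/(-63611 + 66*(-11/5)) = 1/(-63611 - 726/5) = 1/(-318781/5) = -5/318781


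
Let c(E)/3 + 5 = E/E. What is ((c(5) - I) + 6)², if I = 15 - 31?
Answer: 100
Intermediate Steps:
c(E) = -12 (c(E) = -15 + 3*(E/E) = -15 + 3*1 = -15 + 3 = -12)
I = -16
((c(5) - I) + 6)² = ((-12 - 1*(-16)) + 6)² = ((-12 + 16) + 6)² = (4 + 6)² = 10² = 100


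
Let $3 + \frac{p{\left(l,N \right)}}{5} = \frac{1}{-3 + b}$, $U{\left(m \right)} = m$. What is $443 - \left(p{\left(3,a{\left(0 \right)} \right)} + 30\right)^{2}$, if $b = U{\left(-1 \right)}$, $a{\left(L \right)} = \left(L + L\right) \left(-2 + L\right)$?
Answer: $\frac{4063}{16} \approx 253.94$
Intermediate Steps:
$a{\left(L \right)} = 2 L \left(-2 + L\right)$
$b = -1$
$p{\left(l,N \right)} = - \frac{65}{4}$ ($p{\left(l,N \right)} = -15 + \frac{5}{-3 - 1} = -15 + \frac{5}{-4} = -15 + 5 \left(- \frac{1}{4}\right) = -15 - \frac{5}{4} = - \frac{65}{4}$)
$443 - \left(p{\left(3,a{\left(0 \right)} \right)} + 30\right)^{2} = 443 - \left(- \frac{65}{4} + 30\right)^{2} = 443 - \left(\frac{55}{4}\right)^{2} = 443 - \frac{3025}{16} = \frac{4063}{16}$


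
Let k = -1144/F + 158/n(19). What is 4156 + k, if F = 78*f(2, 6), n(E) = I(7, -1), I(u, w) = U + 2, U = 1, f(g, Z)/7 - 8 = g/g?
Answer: 795394/189 ≈ 4208.4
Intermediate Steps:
f(g, Z) = 63 (f(g, Z) = 56 + 7*(g/g) = 56 + 7*1 = 56 + 7 = 63)
I(u, w) = 3 (I(u, w) = 1 + 2 = 3)
n(E) = 3
F = 4914 (F = 78*63 = 4914)
k = 9910/189 (k = -1144/4914 + 158/3 = -1144*1/4914 + 158*(⅓) = -44/189 + 158/3 = 9910/189 ≈ 52.434)
4156 + k = 4156 + 9910/189 = 795394/189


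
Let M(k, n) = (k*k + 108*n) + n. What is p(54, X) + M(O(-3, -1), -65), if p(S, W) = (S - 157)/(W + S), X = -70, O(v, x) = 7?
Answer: -112473/16 ≈ -7029.6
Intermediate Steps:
p(S, W) = (-157 + S)/(S + W)
M(k, n) = k**2 + 109*n (M(k, n) = (k**2 + 108*n) + n = k**2 + 109*n)
p(54, X) + M(O(-3, -1), -65) = (-157 + 54)/(54 - 70) + (7**2 + 109*(-65)) = -103/(-16) + (49 - 7085) = -1/16*(-103) - 7036 = 103/16 - 7036 = -112473/16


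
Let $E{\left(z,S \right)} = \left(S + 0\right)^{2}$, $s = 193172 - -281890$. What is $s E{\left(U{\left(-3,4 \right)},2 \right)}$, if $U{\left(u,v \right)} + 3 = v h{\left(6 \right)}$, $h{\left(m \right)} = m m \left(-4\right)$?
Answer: $1900248$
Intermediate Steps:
$h{\left(m \right)} = - 4 m^{2}$ ($h{\left(m \right)} = m^{2} \left(-4\right) = - 4 m^{2}$)
$U{\left(u,v \right)} = -3 - 144 v$ ($U{\left(u,v \right)} = -3 + v \left(- 4 \cdot 6^{2}\right) = -3 + v \left(\left(-4\right) 36\right) = -3 + v \left(-144\right) = -3 - 144 v$)
$s = 475062$ ($s = 193172 + 281890 = 475062$)
$E{\left(z,S \right)} = S^{2}$
$s E{\left(U{\left(-3,4 \right)},2 \right)} = 475062 \cdot 2^{2} = 475062 \cdot 4 = 1900248$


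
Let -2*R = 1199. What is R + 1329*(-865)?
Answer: -2300369/2 ≈ -1.1502e+6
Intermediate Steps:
R = -1199/2 (R = -½*1199 = -1199/2 ≈ -599.50)
R + 1329*(-865) = -1199/2 + 1329*(-865) = -1199/2 - 1149585 = -2300369/2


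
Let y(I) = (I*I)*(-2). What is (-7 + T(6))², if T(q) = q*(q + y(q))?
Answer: 162409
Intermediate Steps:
y(I) = -2*I² (y(I) = I²*(-2) = -2*I²)
T(q) = q*(q - 2*q²)
(-7 + T(6))² = (-7 + 6²*(1 - 2*6))² = (-7 + 36*(1 - 12))² = (-7 + 36*(-11))² = (-7 - 396)² = (-403)² = 162409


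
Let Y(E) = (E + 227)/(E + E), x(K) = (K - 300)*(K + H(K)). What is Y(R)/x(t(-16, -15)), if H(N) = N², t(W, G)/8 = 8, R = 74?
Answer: -301/145300480 ≈ -2.0716e-6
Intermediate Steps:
t(W, G) = 64 (t(W, G) = 8*8 = 64)
x(K) = (-300 + K)*(K + K²) (x(K) = (K - 300)*(K + K²) = (-300 + K)*(K + K²))
Y(E) = (227 + E)/(2*E) (Y(E) = (227 + E)/((2*E)) = (227 + E)*(1/(2*E)) = (227 + E)/(2*E))
Y(R)/x(t(-16, -15)) = ((½)*(227 + 74)/74)/((64*(-300 + 64² - 299*64))) = ((½)*(1/74)*301)/((64*(-300 + 4096 - 19136))) = 301/(148*((64*(-15340)))) = (301/148)/(-981760) = (301/148)*(-1/981760) = -301/145300480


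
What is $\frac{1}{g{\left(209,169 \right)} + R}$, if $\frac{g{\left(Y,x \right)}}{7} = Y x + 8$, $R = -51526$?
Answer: $\frac{1}{195777} \approx 5.1079 \cdot 10^{-6}$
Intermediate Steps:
$g{\left(Y,x \right)} = 56 + 7 Y x$ ($g{\left(Y,x \right)} = 7 \left(Y x + 8\right) = 7 \left(8 + Y x\right) = 56 + 7 Y x$)
$\frac{1}{g{\left(209,169 \right)} + R} = \frac{1}{\left(56 + 7 \cdot 209 \cdot 169\right) - 51526} = \frac{1}{\left(56 + 247247\right) - 51526} = \frac{1}{247303 - 51526} = \frac{1}{195777}$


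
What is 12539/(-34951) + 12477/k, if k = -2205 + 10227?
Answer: 15975989/13351282 ≈ 1.1966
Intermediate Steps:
k = 8022
12539/(-34951) + 12477/k = 12539/(-34951) + 12477/8022 = 12539*(-1/34951) + 12477*(1/8022) = -12539/34951 + 4159/2674 = 15975989/13351282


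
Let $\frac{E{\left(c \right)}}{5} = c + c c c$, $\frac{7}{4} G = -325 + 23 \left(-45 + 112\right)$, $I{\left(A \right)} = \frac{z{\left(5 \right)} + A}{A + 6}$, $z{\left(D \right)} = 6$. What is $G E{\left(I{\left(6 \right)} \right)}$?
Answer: $\frac{48640}{7} \approx 6948.6$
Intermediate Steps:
$I{\left(A \right)} = 1$ ($I{\left(A \right)} = \frac{6 + A}{A + 6} = \frac{6 + A}{6 + A} = 1$)
$G = \frac{4864}{7}$ ($G = \frac{4 \left(-325 + 23 \left(-45 + 112\right)\right)}{7} = \frac{4 \left(-325 + 23 \cdot 67\right)}{7} = \frac{4 \left(-325 + 1541\right)}{7} = \frac{4}{7} \cdot 1216 = \frac{4864}{7} \approx 694.86$)
$E{\left(c \right)} = 5 c + 5 c^{3}$ ($E{\left(c \right)} = 5 \left(c + c c c\right) = 5 \left(c + c^{2} c\right) = 5 \left(c + c^{3}\right) = 5 c + 5 c^{3}$)
$G E{\left(I{\left(6 \right)} \right)} = \frac{4864 \cdot 5 \cdot 1 \left(1 + 1^{2}\right)}{7} = \frac{4864 \cdot 5 \cdot 1 \left(1 + 1\right)}{7} = \frac{4864 \cdot 5 \cdot 1 \cdot 2}{7} = \frac{4864}{7} \cdot 10 = \frac{48640}{7}$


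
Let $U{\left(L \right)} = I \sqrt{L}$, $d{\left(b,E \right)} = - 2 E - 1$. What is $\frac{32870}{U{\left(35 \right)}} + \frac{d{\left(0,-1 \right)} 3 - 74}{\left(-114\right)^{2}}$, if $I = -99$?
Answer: $- \frac{71}{12996} - \frac{6574 \sqrt{35}}{693} \approx -56.127$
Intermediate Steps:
$d{\left(b,E \right)} = -1 - 2 E$
$U{\left(L \right)} = - 99 \sqrt{L}$
$\frac{32870}{U{\left(35 \right)}} + \frac{d{\left(0,-1 \right)} 3 - 74}{\left(-114\right)^{2}} = \frac{32870}{\left(-99\right) \sqrt{35}} + \frac{\left(-1 - -2\right) 3 - 74}{\left(-114\right)^{2}} = 32870 \left(- \frac{\sqrt{35}}{3465}\right) + \frac{\left(-1 + 2\right) 3 - 74}{12996} = - \frac{6574 \sqrt{35}}{693} + \left(1 \cdot 3 - 74\right) \frac{1}{12996} = - \frac{6574 \sqrt{35}}{693} + \left(3 - 74\right) \frac{1}{12996} = - \frac{6574 \sqrt{35}}{693} - \frac{71}{12996} = - \frac{71}{12996} - \frac{6574 \sqrt{35}}{693}$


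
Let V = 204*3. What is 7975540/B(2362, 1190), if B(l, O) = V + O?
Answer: 3987770/901 ≈ 4425.9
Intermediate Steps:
V = 612
B(l, O) = 612 + O
7975540/B(2362, 1190) = 7975540/(612 + 1190) = 7975540/1802 = 7975540*(1/1802) = 3987770/901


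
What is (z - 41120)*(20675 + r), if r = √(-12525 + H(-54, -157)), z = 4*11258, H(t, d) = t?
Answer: 80880600 + 3912*I*√12579 ≈ 8.0881e+7 + 4.3876e+5*I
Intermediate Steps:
z = 45032
r = I*√12579 (r = √(-12525 - 54) = √(-12579) = I*√12579 ≈ 112.16*I)
(z - 41120)*(20675 + r) = (45032 - 41120)*(20675 + I*√12579) = 3912*(20675 + I*√12579) = 80880600 + 3912*I*√12579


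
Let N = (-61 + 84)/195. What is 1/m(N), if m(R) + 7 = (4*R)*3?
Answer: -65/363 ≈ -0.17906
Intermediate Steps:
N = 23/195 (N = 23*(1/195) = 23/195 ≈ 0.11795)
m(R) = -7 + 12*R (m(R) = -7 + (4*R)*3 = -7 + 12*R)
1/m(N) = 1/(-7 + 12*(23/195)) = 1/(-7 + 92/65) = 1/(-363/65) = -65/363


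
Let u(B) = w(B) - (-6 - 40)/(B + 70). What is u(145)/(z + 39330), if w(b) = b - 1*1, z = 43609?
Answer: 31006/17831885 ≈ 0.0017388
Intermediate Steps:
w(b) = -1 + b (w(b) = b - 1 = -1 + b)
u(B) = -1 + B + 46/(70 + B) (u(B) = (-1 + B) - (-6 - 40)/(B + 70) = (-1 + B) - (-46)/(70 + B) = (-1 + B) + 46/(70 + B) = -1 + B + 46/(70 + B))
u(145)/(z + 39330) = ((-24 + 145² + 69*145)/(70 + 145))/(43609 + 39330) = ((-24 + 21025 + 10005)/215)/82939 = ((1/215)*31006)*(1/82939) = (31006/215)*(1/82939) = 31006/17831885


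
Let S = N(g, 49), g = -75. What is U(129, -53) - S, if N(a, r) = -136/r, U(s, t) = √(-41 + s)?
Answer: 136/49 + 2*√22 ≈ 12.156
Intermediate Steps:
S = -136/49 ≈ -2.7755
U(129, -53) - S = √(-41 + 129) - 1*(-136/49) = √88 + 136/49 = 2*√22 + 136/49 = 136/49 + 2*√22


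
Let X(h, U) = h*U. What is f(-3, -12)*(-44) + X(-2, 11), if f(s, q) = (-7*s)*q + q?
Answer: 11594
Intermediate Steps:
f(s, q) = q - 7*q*s (f(s, q) = -7*q*s + q = q - 7*q*s)
X(h, U) = U*h
f(-3, -12)*(-44) + X(-2, 11) = -12*(1 - 7*(-3))*(-44) + 11*(-2) = -12*(1 + 21)*(-44) - 22 = -12*22*(-44) - 22 = -264*(-44) - 22 = 11616 - 22 = 11594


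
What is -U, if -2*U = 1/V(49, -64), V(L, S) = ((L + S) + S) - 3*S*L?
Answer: 1/18658 ≈ 5.3596e-5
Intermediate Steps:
V(L, S) = L + 2*S - 3*L*S (V(L, S) = (L + 2*S) - 3*L*S = L + 2*S - 3*L*S)
U = -1/18658 (U = -1/(2*(49 + 2*(-64) - 3*49*(-64))) = -1/(2*(49 - 128 + 9408)) = -1/2/9329 = -1/2*1/9329 = -1/18658 ≈ -5.3596e-5)
-U = -1*(-1/18658) = 1/18658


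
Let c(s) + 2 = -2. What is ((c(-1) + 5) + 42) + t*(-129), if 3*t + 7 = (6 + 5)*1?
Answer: -129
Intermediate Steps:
t = 4/3 (t = -7/3 + ((6 + 5)*1)/3 = -7/3 + (11*1)/3 = -7/3 + (⅓)*11 = -7/3 + 11/3 = 4/3 ≈ 1.3333)
c(s) = -4 (c(s) = -2 - 2 = -4)
((c(-1) + 5) + 42) + t*(-129) = ((-4 + 5) + 42) + (4/3)*(-129) = (1 + 42) - 172 = 43 - 172 = -129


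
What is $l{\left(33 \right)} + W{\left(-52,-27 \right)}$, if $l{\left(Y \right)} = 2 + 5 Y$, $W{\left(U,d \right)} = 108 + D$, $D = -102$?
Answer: $173$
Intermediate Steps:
$W{\left(U,d \right)} = 6$ ($W{\left(U,d \right)} = 108 - 102 = 6$)
$l{\left(33 \right)} + W{\left(-52,-27 \right)} = \left(2 + 5 \cdot 33\right) + 6 = \left(2 + 165\right) + 6 = 167 + 6 = 173$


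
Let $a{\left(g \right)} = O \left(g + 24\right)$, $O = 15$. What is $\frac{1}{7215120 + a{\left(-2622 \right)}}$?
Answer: $\frac{1}{7176150} \approx 1.3935 \cdot 10^{-7}$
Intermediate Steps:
$a{\left(g \right)} = 360 + 15 g$ ($a{\left(g \right)} = 15 \left(g + 24\right) = 15 \left(24 + g\right) = 360 + 15 g$)
$\frac{1}{7215120 + a{\left(-2622 \right)}} = \frac{1}{7215120 + \left(360 + 15 \left(-2622\right)\right)} = \frac{1}{7215120 + \left(360 - 39330\right)} = \frac{1}{7215120 - 38970} = \frac{1}{7176150}$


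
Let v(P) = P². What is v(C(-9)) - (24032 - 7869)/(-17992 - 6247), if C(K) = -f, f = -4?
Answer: 403987/24239 ≈ 16.667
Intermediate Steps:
C(K) = 4 (C(K) = -1*(-4) = 4)
v(C(-9)) - (24032 - 7869)/(-17992 - 6247) = 4² - (24032 - 7869)/(-17992 - 6247) = 16 - 16163/(-24239) = 16 - 16163*(-1)/24239 = 16 - 1*(-16163/24239) = 16 + 16163/24239 = 403987/24239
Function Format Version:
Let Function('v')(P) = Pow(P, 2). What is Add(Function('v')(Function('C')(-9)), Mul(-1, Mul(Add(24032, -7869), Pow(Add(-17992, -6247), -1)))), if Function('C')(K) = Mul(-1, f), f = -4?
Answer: Rational(403987, 24239) ≈ 16.667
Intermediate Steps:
Function('C')(K) = 4 (Function('C')(K) = Mul(-1, -4) = 4)
Add(Function('v')(Function('C')(-9)), Mul(-1, Mul(Add(24032, -7869), Pow(Add(-17992, -6247), -1)))) = Add(Pow(4, 2), Mul(-1, Mul(Add(24032, -7869), Pow(Add(-17992, -6247), -1)))) = Add(16, Mul(-1, Mul(16163, Pow(-24239, -1)))) = Add(16, Mul(-1, Mul(16163, Rational(-1, 24239)))) = Add(16, Mul(-1, Rational(-16163, 24239))) = Add(16, Rational(16163, 24239)) = Rational(403987, 24239)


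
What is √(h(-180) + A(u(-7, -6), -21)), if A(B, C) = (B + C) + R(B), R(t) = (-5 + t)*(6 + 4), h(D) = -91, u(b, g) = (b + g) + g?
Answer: I*√371 ≈ 19.261*I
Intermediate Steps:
u(b, g) = b + 2*g
R(t) = -50 + 10*t (R(t) = (-5 + t)*10 = -50 + 10*t)
A(B, C) = -50 + C + 11*B (A(B, C) = (B + C) + (-50 + 10*B) = -50 + C + 11*B)
√(h(-180) + A(u(-7, -6), -21)) = √(-91 + (-50 - 21 + 11*(-7 + 2*(-6)))) = √(-91 + (-50 - 21 + 11*(-7 - 12))) = √(-91 + (-50 - 21 + 11*(-19))) = √(-91 + (-50 - 21 - 209)) = √(-91 - 280) = √(-371) = I*√371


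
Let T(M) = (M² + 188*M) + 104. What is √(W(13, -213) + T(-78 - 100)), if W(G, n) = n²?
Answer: √43693 ≈ 209.03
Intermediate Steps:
T(M) = 104 + M² + 188*M
√(W(13, -213) + T(-78 - 100)) = √((-213)² + (104 + (-78 - 100)² + 188*(-78 - 100))) = √(45369 + (104 + (-178)² + 188*(-178))) = √(45369 + (104 + 31684 - 33464)) = √(45369 - 1676) = √43693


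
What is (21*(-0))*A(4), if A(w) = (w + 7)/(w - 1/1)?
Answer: 0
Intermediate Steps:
A(w) = (7 + w)/(-1 + w) (A(w) = (7 + w)/(w - 1*1) = (7 + w)/(w - 1) = (7 + w)/(-1 + w))
(21*(-0))*A(4) = (21*(-0))*((7 + 4)/(-1 + 4)) = (21*(-8*0))*(11/3) = (21*0)*((⅓)*11) = 0*(11/3) = 0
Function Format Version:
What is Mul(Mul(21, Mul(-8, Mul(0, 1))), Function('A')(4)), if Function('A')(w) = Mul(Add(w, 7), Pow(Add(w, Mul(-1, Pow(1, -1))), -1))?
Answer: 0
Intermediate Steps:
Function('A')(w) = Mul(Pow(Add(-1, w), -1), Add(7, w)) (Function('A')(w) = Mul(Add(7, w), Pow(Add(w, Mul(-1, 1)), -1)) = Mul(Add(7, w), Pow(Add(w, -1), -1)) = Mul(Add(7, w), Pow(Add(-1, w), -1)) = Mul(Pow(Add(-1, w), -1), Add(7, w)))
Mul(Mul(21, Mul(-8, Mul(0, 1))), Function('A')(4)) = Mul(Mul(21, Mul(-8, Mul(0, 1))), Mul(Pow(Add(-1, 4), -1), Add(7, 4))) = Mul(Mul(21, Mul(-8, 0)), Mul(Pow(3, -1), 11)) = Mul(Mul(21, 0), Mul(Rational(1, 3), 11)) = Mul(0, Rational(11, 3)) = 0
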